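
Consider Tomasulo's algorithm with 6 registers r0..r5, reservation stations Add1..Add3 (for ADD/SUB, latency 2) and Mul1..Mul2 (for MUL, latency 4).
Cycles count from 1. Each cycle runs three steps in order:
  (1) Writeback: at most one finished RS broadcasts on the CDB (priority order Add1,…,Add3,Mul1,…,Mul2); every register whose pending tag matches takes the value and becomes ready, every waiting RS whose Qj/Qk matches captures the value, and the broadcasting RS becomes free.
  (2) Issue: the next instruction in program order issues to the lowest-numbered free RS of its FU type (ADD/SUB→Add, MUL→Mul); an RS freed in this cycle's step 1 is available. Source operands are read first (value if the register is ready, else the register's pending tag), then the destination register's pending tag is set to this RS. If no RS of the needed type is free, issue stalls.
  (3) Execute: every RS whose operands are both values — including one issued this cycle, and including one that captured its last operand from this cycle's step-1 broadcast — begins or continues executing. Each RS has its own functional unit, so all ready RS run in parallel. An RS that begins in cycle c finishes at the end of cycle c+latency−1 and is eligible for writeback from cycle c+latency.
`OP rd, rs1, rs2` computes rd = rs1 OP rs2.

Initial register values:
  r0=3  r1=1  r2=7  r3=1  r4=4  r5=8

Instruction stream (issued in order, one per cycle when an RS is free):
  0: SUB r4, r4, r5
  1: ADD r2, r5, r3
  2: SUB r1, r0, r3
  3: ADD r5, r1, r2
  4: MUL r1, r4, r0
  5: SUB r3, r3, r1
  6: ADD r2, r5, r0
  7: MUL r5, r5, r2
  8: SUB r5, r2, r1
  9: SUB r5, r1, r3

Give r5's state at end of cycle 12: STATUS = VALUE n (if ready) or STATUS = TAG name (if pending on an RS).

  c1: issue SUB r4<-Add1  regs: r0:3,r1:1,r2:7,r3:1,r4:Add1,r5:8
  c2: issue ADD r2<-Add2  regs: r0:3,r1:1,r2:Add2,r3:1,r4:Add1,r5:8
  c3: CDB Add1=-4; issue SUB r1<-Add1  regs: r0:3,r1:Add1,r2:Add2,r3:1,r4:-4,r5:8
  c4: CDB Add2=9; issue ADD r5<-Add2  regs: r0:3,r1:Add1,r2:9,r3:1,r4:-4,r5:Add2
  c5: CDB Add1=2; issue MUL r1<-Mul1  regs: r0:3,r1:Mul1,r2:9,r3:1,r4:-4,r5:Add2
  c6: issue SUB r3<-Add1  regs: r0:3,r1:Mul1,r2:9,r3:Add1,r4:-4,r5:Add2
  c7: CDB Add2=11; issue ADD r2<-Add2  regs: r0:3,r1:Mul1,r2:Add2,r3:Add1,r4:-4,r5:11
  c8: issue MUL r5<-Mul2  regs: r0:3,r1:Mul1,r2:Add2,r3:Add1,r4:-4,r5:Mul2
  c9: CDB Add2=14; issue SUB r5<-Add2  regs: r0:3,r1:Mul1,r2:14,r3:Add1,r4:-4,r5:Add2
  c10: CDB Mul1=-12; issue SUB r5<-Add3  regs: r0:3,r1:-12,r2:14,r3:Add1,r4:-4,r5:Add3
  c11: -  regs: r0:3,r1:-12,r2:14,r3:Add1,r4:-4,r5:Add3
  c12: CDB Add1=13  regs: r0:3,r1:-12,r2:14,r3:13,r4:-4,r5:Add3

STATUS = TAG Add3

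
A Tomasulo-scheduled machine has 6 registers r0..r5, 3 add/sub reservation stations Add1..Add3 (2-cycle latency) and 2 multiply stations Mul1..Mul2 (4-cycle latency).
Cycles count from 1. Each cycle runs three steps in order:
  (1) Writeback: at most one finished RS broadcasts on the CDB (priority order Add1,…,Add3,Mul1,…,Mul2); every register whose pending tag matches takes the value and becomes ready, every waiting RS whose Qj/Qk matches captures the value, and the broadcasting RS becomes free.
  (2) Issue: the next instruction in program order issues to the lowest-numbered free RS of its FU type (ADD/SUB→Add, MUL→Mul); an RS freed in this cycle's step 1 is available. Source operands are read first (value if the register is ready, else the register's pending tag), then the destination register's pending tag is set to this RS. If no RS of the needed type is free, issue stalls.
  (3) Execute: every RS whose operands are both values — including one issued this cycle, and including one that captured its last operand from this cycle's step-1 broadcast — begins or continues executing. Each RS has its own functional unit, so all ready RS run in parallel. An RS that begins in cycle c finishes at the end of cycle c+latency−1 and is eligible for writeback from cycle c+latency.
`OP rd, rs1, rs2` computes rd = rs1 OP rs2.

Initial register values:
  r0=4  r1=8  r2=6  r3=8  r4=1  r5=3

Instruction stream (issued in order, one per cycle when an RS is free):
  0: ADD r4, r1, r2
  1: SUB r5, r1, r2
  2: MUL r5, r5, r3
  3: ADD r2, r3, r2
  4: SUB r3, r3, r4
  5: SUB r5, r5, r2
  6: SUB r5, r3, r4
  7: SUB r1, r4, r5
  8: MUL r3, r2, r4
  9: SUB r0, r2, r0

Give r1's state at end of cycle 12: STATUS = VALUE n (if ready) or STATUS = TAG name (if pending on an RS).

STATUS = VALUE 34

  c1: issue ADD r4<-Add1  regs: r0:4,r1:8,r2:6,r3:8,r4:Add1,r5:3
  c2: issue SUB r5<-Add2  regs: r0:4,r1:8,r2:6,r3:8,r4:Add1,r5:Add2
  c3: CDB Add1=14; issue MUL r5<-Mul1  regs: r0:4,r1:8,r2:6,r3:8,r4:14,r5:Mul1
  c4: CDB Add2=2; issue ADD r2<-Add1  regs: r0:4,r1:8,r2:Add1,r3:8,r4:14,r5:Mul1
  c5: issue SUB r3<-Add2  regs: r0:4,r1:8,r2:Add1,r3:Add2,r4:14,r5:Mul1
  c6: CDB Add1=14; issue SUB r5<-Add1  regs: r0:4,r1:8,r2:14,r3:Add2,r4:14,r5:Add1
  c7: CDB Add2=-6; issue SUB r5<-Add2  regs: r0:4,r1:8,r2:14,r3:-6,r4:14,r5:Add2
  c8: CDB Mul1=16; issue SUB r1<-Add3  regs: r0:4,r1:Add3,r2:14,r3:-6,r4:14,r5:Add2
  c9: CDB Add2=-20; issue MUL r3<-Mul1  regs: r0:4,r1:Add3,r2:14,r3:Mul1,r4:14,r5:-20
  c10: CDB Add1=2; issue SUB r0<-Add1  regs: r0:Add1,r1:Add3,r2:14,r3:Mul1,r4:14,r5:-20
  c11: CDB Add3=34  regs: r0:Add1,r1:34,r2:14,r3:Mul1,r4:14,r5:-20
  c12: CDB Add1=10  regs: r0:10,r1:34,r2:14,r3:Mul1,r4:14,r5:-20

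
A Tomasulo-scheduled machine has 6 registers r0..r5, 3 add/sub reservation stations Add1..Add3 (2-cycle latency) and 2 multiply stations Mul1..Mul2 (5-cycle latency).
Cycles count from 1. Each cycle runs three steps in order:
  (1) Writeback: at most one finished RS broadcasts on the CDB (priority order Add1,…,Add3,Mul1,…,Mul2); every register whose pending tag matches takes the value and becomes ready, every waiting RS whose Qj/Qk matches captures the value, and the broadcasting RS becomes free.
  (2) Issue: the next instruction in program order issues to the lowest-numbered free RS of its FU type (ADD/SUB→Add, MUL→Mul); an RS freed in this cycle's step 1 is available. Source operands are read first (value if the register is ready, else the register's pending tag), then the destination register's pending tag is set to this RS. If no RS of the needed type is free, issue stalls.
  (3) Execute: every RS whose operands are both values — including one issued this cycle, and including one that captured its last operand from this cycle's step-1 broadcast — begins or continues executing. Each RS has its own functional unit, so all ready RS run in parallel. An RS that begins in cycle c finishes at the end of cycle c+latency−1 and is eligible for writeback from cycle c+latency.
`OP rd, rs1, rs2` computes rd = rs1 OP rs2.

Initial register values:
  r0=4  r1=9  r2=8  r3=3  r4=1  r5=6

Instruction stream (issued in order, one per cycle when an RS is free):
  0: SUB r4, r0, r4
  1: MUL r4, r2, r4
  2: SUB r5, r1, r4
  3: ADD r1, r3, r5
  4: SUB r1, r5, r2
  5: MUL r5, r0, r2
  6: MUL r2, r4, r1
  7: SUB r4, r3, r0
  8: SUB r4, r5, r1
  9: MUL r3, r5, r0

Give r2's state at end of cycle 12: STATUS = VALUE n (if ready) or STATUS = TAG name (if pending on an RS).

c1: issue SUB r4<-Add1 | r0:4,r1:9,r2:8,r3:3,r4:Add1,r5:6
c2: issue MUL r4<-Mul1 | r0:4,r1:9,r2:8,r3:3,r4:Mul1,r5:6
c3: CDB Add1=3; issue SUB r5<-Add1 | r0:4,r1:9,r2:8,r3:3,r4:Mul1,r5:Add1
c4: issue ADD r1<-Add2 | r0:4,r1:Add2,r2:8,r3:3,r4:Mul1,r5:Add1
c5: issue SUB r1<-Add3 | r0:4,r1:Add3,r2:8,r3:3,r4:Mul1,r5:Add1
c6: issue MUL r5<-Mul2 | r0:4,r1:Add3,r2:8,r3:3,r4:Mul1,r5:Mul2
c7: stall | r0:4,r1:Add3,r2:8,r3:3,r4:Mul1,r5:Mul2
c8: CDB Mul1=24; issue MUL r2<-Mul1 | r0:4,r1:Add3,r2:Mul1,r3:3,r4:24,r5:Mul2
c9: stall | r0:4,r1:Add3,r2:Mul1,r3:3,r4:24,r5:Mul2
c10: CDB Add1=-15; issue SUB r4<-Add1 | r0:4,r1:Add3,r2:Mul1,r3:3,r4:Add1,r5:Mul2
c11: CDB Mul2=32; stall | r0:4,r1:Add3,r2:Mul1,r3:3,r4:Add1,r5:32
c12: CDB Add1=-1; issue SUB r4<-Add1 | r0:4,r1:Add3,r2:Mul1,r3:3,r4:Add1,r5:32

STATUS = TAG Mul1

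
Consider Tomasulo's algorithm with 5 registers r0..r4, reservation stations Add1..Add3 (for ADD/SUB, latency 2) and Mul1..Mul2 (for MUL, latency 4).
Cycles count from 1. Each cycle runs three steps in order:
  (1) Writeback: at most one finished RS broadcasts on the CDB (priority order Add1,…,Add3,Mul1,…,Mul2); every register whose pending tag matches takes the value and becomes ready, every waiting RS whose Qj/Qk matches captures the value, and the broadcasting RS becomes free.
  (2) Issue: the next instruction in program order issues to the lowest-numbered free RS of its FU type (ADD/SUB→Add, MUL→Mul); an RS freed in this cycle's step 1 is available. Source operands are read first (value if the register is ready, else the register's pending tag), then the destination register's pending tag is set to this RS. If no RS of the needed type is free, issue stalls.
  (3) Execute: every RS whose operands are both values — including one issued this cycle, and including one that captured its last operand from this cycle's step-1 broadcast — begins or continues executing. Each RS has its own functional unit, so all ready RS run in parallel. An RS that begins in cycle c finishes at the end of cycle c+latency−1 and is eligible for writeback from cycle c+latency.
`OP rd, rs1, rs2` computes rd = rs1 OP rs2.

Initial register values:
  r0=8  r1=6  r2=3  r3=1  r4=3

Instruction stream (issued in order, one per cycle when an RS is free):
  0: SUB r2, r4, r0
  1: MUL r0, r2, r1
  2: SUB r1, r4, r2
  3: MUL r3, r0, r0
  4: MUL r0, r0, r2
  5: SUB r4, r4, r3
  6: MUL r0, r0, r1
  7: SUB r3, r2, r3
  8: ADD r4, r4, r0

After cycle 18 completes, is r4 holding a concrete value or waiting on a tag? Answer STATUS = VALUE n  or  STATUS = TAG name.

  c1: issue SUB r2<-Add1  regs: r0:8,r1:6,r2:Add1,r3:1,r4:3
  c2: issue MUL r0<-Mul1  regs: r0:Mul1,r1:6,r2:Add1,r3:1,r4:3
  c3: CDB Add1=-5; issue SUB r1<-Add1  regs: r0:Mul1,r1:Add1,r2:-5,r3:1,r4:3
  c4: issue MUL r3<-Mul2  regs: r0:Mul1,r1:Add1,r2:-5,r3:Mul2,r4:3
  c5: CDB Add1=8; stall  regs: r0:Mul1,r1:8,r2:-5,r3:Mul2,r4:3
  c6: stall  regs: r0:Mul1,r1:8,r2:-5,r3:Mul2,r4:3
  c7: CDB Mul1=-30; issue MUL r0<-Mul1  regs: r0:Mul1,r1:8,r2:-5,r3:Mul2,r4:3
  c8: issue SUB r4<-Add1  regs: r0:Mul1,r1:8,r2:-5,r3:Mul2,r4:Add1
  c9: stall  regs: r0:Mul1,r1:8,r2:-5,r3:Mul2,r4:Add1
  c10: stall  regs: r0:Mul1,r1:8,r2:-5,r3:Mul2,r4:Add1
  c11: CDB Mul1=150; issue MUL r0<-Mul1  regs: r0:Mul1,r1:8,r2:-5,r3:Mul2,r4:Add1
  c12: CDB Mul2=900; issue SUB r3<-Add2  regs: r0:Mul1,r1:8,r2:-5,r3:Add2,r4:Add1
  c13: issue ADD r4<-Add3  regs: r0:Mul1,r1:8,r2:-5,r3:Add2,r4:Add3
  c14: CDB Add1=-897  regs: r0:Mul1,r1:8,r2:-5,r3:Add2,r4:Add3
  c15: CDB Add2=-905  regs: r0:Mul1,r1:8,r2:-5,r3:-905,r4:Add3
  c16: CDB Mul1=1200  regs: r0:1200,r1:8,r2:-5,r3:-905,r4:Add3
  c17: -  regs: r0:1200,r1:8,r2:-5,r3:-905,r4:Add3
  c18: CDB Add3=303  regs: r0:1200,r1:8,r2:-5,r3:-905,r4:303

STATUS = VALUE 303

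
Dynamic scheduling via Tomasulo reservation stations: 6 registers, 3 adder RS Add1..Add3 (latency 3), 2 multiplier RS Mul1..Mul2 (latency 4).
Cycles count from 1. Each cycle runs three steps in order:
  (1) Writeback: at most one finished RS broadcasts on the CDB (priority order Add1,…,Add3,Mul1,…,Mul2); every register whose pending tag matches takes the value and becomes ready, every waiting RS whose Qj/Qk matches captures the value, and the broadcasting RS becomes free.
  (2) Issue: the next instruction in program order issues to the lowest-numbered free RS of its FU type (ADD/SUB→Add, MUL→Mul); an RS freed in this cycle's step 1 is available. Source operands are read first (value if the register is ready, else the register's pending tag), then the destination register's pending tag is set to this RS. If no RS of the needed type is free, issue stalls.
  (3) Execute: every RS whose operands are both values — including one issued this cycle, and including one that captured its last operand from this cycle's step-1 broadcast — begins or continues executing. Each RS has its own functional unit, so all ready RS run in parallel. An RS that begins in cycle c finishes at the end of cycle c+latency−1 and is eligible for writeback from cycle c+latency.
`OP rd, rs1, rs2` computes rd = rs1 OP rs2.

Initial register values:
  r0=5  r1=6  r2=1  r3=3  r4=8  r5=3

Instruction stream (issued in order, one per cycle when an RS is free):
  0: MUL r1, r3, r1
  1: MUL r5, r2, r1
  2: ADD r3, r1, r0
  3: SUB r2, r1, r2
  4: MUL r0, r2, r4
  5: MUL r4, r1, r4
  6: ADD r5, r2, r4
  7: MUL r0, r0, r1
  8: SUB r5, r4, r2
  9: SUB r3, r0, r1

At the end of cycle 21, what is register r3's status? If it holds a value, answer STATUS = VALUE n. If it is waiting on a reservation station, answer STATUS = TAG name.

c1: issue MUL r1<-Mul1 | r0:5,r1:Mul1,r2:1,r3:3,r4:8,r5:3
c2: issue MUL r5<-Mul2 | r0:5,r1:Mul1,r2:1,r3:3,r4:8,r5:Mul2
c3: issue ADD r3<-Add1 | r0:5,r1:Mul1,r2:1,r3:Add1,r4:8,r5:Mul2
c4: issue SUB r2<-Add2 | r0:5,r1:Mul1,r2:Add2,r3:Add1,r4:8,r5:Mul2
c5: CDB Mul1=18; issue MUL r0<-Mul1 | r0:Mul1,r1:18,r2:Add2,r3:Add1,r4:8,r5:Mul2
c6: stall | r0:Mul1,r1:18,r2:Add2,r3:Add1,r4:8,r5:Mul2
c7: stall | r0:Mul1,r1:18,r2:Add2,r3:Add1,r4:8,r5:Mul2
c8: CDB Add1=23; stall | r0:Mul1,r1:18,r2:Add2,r3:23,r4:8,r5:Mul2
c9: CDB Add2=17; stall | r0:Mul1,r1:18,r2:17,r3:23,r4:8,r5:Mul2
c10: CDB Mul2=18; issue MUL r4<-Mul2 | r0:Mul1,r1:18,r2:17,r3:23,r4:Mul2,r5:18
c11: issue ADD r5<-Add1 | r0:Mul1,r1:18,r2:17,r3:23,r4:Mul2,r5:Add1
c12: stall | r0:Mul1,r1:18,r2:17,r3:23,r4:Mul2,r5:Add1
c13: CDB Mul1=136; issue MUL r0<-Mul1 | r0:Mul1,r1:18,r2:17,r3:23,r4:Mul2,r5:Add1
c14: CDB Mul2=144; issue SUB r5<-Add2 | r0:Mul1,r1:18,r2:17,r3:23,r4:144,r5:Add2
c15: issue SUB r3<-Add3 | r0:Mul1,r1:18,r2:17,r3:Add3,r4:144,r5:Add2
c16: - | r0:Mul1,r1:18,r2:17,r3:Add3,r4:144,r5:Add2
c17: CDB Add1=161 | r0:Mul1,r1:18,r2:17,r3:Add3,r4:144,r5:Add2
c18: CDB Add2=127 | r0:Mul1,r1:18,r2:17,r3:Add3,r4:144,r5:127
c19: CDB Mul1=2448 | r0:2448,r1:18,r2:17,r3:Add3,r4:144,r5:127
c20: - | r0:2448,r1:18,r2:17,r3:Add3,r4:144,r5:127
c21: - | r0:2448,r1:18,r2:17,r3:Add3,r4:144,r5:127

STATUS = TAG Add3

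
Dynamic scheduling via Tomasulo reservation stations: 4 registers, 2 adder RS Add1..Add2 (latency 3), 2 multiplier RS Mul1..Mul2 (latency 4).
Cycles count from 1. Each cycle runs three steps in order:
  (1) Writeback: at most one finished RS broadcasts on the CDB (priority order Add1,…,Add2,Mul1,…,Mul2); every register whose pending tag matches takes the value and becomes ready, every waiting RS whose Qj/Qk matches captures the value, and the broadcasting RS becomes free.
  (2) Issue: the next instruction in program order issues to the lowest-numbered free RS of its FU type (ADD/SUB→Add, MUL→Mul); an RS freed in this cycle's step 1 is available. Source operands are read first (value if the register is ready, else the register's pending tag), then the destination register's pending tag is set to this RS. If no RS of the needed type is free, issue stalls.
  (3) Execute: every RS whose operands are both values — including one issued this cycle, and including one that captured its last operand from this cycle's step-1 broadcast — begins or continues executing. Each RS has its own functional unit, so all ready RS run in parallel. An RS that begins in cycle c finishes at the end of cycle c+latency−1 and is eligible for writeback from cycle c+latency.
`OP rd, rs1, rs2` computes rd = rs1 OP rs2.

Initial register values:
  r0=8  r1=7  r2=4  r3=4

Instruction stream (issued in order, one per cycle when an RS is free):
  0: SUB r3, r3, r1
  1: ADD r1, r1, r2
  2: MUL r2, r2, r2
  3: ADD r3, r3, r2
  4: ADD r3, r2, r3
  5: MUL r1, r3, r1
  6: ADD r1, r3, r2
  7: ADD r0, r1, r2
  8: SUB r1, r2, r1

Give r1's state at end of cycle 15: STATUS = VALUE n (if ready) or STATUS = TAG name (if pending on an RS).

STATUS = TAG Add1

c1: issue SUB r3<-Add1 | r0:8,r1:7,r2:4,r3:Add1
c2: issue ADD r1<-Add2 | r0:8,r1:Add2,r2:4,r3:Add1
c3: issue MUL r2<-Mul1 | r0:8,r1:Add2,r2:Mul1,r3:Add1
c4: CDB Add1=-3; issue ADD r3<-Add1 | r0:8,r1:Add2,r2:Mul1,r3:Add1
c5: CDB Add2=11; issue ADD r3<-Add2 | r0:8,r1:11,r2:Mul1,r3:Add2
c6: issue MUL r1<-Mul2 | r0:8,r1:Mul2,r2:Mul1,r3:Add2
c7: CDB Mul1=16; stall | r0:8,r1:Mul2,r2:16,r3:Add2
c8: stall | r0:8,r1:Mul2,r2:16,r3:Add2
c9: stall | r0:8,r1:Mul2,r2:16,r3:Add2
c10: CDB Add1=13; issue ADD r1<-Add1 | r0:8,r1:Add1,r2:16,r3:Add2
c11: stall | r0:8,r1:Add1,r2:16,r3:Add2
c12: stall | r0:8,r1:Add1,r2:16,r3:Add2
c13: CDB Add2=29; issue ADD r0<-Add2 | r0:Add2,r1:Add1,r2:16,r3:29
c14: stall | r0:Add2,r1:Add1,r2:16,r3:29
c15: stall | r0:Add2,r1:Add1,r2:16,r3:29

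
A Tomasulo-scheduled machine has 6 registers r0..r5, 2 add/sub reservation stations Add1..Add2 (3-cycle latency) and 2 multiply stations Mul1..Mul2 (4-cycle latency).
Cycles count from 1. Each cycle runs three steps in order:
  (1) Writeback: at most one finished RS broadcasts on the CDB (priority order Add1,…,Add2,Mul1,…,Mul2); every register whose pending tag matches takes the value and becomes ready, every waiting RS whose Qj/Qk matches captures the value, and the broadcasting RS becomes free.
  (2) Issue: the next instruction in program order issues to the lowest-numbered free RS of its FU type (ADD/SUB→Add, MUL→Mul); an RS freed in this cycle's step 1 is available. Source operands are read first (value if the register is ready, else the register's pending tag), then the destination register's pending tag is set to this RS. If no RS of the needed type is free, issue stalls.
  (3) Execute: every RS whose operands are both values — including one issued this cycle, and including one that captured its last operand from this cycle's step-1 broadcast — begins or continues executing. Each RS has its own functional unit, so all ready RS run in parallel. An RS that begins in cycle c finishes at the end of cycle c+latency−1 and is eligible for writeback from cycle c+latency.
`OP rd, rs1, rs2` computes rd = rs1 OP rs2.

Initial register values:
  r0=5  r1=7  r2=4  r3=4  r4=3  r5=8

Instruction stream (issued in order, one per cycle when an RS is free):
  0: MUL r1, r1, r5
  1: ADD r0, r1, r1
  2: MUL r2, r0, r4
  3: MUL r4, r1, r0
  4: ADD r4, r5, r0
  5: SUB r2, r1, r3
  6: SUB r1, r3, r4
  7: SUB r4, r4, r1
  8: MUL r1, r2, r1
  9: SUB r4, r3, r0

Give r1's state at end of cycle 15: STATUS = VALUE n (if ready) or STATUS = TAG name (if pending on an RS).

cycle 1: issue MUL r1<-Mul1 // r0:5,r1:Mul1,r2:4,r3:4,r4:3,r5:8
cycle 2: issue ADD r0<-Add1 // r0:Add1,r1:Mul1,r2:4,r3:4,r4:3,r5:8
cycle 3: issue MUL r2<-Mul2 // r0:Add1,r1:Mul1,r2:Mul2,r3:4,r4:3,r5:8
cycle 4: stall // r0:Add1,r1:Mul1,r2:Mul2,r3:4,r4:3,r5:8
cycle 5: CDB Mul1=56; issue MUL r4<-Mul1 // r0:Add1,r1:56,r2:Mul2,r3:4,r4:Mul1,r5:8
cycle 6: issue ADD r4<-Add2 // r0:Add1,r1:56,r2:Mul2,r3:4,r4:Add2,r5:8
cycle 7: stall // r0:Add1,r1:56,r2:Mul2,r3:4,r4:Add2,r5:8
cycle 8: CDB Add1=112; issue SUB r2<-Add1 // r0:112,r1:56,r2:Add1,r3:4,r4:Add2,r5:8
cycle 9: stall // r0:112,r1:56,r2:Add1,r3:4,r4:Add2,r5:8
cycle 10: stall // r0:112,r1:56,r2:Add1,r3:4,r4:Add2,r5:8
cycle 11: CDB Add1=52; issue SUB r1<-Add1 // r0:112,r1:Add1,r2:52,r3:4,r4:Add2,r5:8
cycle 12: CDB Add2=120; issue SUB r4<-Add2 // r0:112,r1:Add1,r2:52,r3:4,r4:Add2,r5:8
cycle 13: CDB Mul1=6272; issue MUL r1<-Mul1 // r0:112,r1:Mul1,r2:52,r3:4,r4:Add2,r5:8
cycle 14: CDB Mul2=336; stall // r0:112,r1:Mul1,r2:52,r3:4,r4:Add2,r5:8
cycle 15: CDB Add1=-116; issue SUB r4<-Add1 // r0:112,r1:Mul1,r2:52,r3:4,r4:Add1,r5:8

STATUS = TAG Mul1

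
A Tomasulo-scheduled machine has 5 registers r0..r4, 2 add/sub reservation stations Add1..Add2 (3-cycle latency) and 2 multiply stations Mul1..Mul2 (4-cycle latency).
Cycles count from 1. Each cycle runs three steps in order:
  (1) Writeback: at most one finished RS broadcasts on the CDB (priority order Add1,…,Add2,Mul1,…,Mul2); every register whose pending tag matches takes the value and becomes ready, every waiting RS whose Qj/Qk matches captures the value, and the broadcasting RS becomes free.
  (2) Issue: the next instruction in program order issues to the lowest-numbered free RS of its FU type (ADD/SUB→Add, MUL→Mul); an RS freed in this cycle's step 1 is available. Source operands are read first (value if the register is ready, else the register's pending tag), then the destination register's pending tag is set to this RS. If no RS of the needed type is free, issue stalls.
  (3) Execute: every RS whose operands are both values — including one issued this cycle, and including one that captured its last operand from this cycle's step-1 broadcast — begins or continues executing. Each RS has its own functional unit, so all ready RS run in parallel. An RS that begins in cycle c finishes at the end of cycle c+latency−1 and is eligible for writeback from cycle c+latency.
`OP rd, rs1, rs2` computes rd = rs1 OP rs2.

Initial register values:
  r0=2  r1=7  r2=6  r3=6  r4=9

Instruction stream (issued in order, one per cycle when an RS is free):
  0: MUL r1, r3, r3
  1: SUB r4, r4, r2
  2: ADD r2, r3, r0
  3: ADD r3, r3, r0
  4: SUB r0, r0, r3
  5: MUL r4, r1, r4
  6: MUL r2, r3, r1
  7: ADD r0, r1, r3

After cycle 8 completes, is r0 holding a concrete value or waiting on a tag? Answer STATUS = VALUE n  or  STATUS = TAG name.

STATUS = TAG Add2

c1: issue MUL r1<-Mul1 | r0:2,r1:Mul1,r2:6,r3:6,r4:9
c2: issue SUB r4<-Add1 | r0:2,r1:Mul1,r2:6,r3:6,r4:Add1
c3: issue ADD r2<-Add2 | r0:2,r1:Mul1,r2:Add2,r3:6,r4:Add1
c4: stall | r0:2,r1:Mul1,r2:Add2,r3:6,r4:Add1
c5: CDB Add1=3; issue ADD r3<-Add1 | r0:2,r1:Mul1,r2:Add2,r3:Add1,r4:3
c6: CDB Add2=8; issue SUB r0<-Add2 | r0:Add2,r1:Mul1,r2:8,r3:Add1,r4:3
c7: CDB Mul1=36; issue MUL r4<-Mul1 | r0:Add2,r1:36,r2:8,r3:Add1,r4:Mul1
c8: CDB Add1=8; issue MUL r2<-Mul2 | r0:Add2,r1:36,r2:Mul2,r3:8,r4:Mul1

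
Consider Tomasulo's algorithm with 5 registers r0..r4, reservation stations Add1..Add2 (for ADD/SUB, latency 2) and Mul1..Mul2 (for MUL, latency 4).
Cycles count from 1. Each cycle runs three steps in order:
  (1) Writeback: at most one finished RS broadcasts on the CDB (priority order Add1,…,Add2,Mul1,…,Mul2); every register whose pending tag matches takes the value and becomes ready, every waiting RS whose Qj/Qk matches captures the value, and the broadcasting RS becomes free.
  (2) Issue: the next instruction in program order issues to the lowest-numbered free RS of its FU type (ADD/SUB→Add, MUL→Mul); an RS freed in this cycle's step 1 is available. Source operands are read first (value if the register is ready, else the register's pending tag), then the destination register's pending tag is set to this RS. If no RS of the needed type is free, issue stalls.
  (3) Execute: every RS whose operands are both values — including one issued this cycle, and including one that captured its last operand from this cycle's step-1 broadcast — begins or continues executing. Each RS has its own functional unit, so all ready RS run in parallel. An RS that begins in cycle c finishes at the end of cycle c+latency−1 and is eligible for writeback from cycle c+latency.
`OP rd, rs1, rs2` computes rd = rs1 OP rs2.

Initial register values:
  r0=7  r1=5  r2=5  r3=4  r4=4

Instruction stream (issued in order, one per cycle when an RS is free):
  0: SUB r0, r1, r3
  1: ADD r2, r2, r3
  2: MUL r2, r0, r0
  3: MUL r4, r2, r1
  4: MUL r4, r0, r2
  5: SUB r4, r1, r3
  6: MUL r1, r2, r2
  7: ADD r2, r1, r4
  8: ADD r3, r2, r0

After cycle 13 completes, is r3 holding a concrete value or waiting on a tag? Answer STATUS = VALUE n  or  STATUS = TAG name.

c1: issue SUB r0<-Add1 | r0:Add1,r1:5,r2:5,r3:4,r4:4
c2: issue ADD r2<-Add2 | r0:Add1,r1:5,r2:Add2,r3:4,r4:4
c3: CDB Add1=1; issue MUL r2<-Mul1 | r0:1,r1:5,r2:Mul1,r3:4,r4:4
c4: CDB Add2=9; issue MUL r4<-Mul2 | r0:1,r1:5,r2:Mul1,r3:4,r4:Mul2
c5: stall | r0:1,r1:5,r2:Mul1,r3:4,r4:Mul2
c6: stall | r0:1,r1:5,r2:Mul1,r3:4,r4:Mul2
c7: CDB Mul1=1; issue MUL r4<-Mul1 | r0:1,r1:5,r2:1,r3:4,r4:Mul1
c8: issue SUB r4<-Add1 | r0:1,r1:5,r2:1,r3:4,r4:Add1
c9: stall | r0:1,r1:5,r2:1,r3:4,r4:Add1
c10: CDB Add1=1; stall | r0:1,r1:5,r2:1,r3:4,r4:1
c11: CDB Mul1=1; issue MUL r1<-Mul1 | r0:1,r1:Mul1,r2:1,r3:4,r4:1
c12: CDB Mul2=5; issue ADD r2<-Add1 | r0:1,r1:Mul1,r2:Add1,r3:4,r4:1
c13: issue ADD r3<-Add2 | r0:1,r1:Mul1,r2:Add1,r3:Add2,r4:1

STATUS = TAG Add2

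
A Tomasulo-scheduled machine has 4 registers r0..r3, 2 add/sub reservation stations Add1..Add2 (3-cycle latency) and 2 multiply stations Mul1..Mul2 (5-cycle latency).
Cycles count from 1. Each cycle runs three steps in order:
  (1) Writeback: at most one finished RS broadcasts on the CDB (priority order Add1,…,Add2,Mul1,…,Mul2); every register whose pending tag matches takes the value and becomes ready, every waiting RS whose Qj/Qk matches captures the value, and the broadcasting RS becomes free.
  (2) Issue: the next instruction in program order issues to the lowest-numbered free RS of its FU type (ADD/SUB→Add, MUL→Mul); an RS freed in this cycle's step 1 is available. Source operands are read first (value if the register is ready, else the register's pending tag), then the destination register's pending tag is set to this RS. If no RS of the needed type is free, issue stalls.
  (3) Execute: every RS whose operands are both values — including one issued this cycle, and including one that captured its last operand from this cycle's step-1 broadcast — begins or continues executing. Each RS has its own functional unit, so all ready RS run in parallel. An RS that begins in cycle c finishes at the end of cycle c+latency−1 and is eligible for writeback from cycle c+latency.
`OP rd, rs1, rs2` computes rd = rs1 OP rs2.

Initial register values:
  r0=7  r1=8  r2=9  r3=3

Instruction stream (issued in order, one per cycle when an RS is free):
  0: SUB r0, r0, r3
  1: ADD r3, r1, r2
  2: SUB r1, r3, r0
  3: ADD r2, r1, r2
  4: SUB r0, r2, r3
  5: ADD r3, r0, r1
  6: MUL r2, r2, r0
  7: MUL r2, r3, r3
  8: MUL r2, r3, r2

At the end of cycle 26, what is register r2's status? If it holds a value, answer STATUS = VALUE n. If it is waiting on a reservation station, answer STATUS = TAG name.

STATUS = TAG Mul1

  c1: issue SUB r0<-Add1  regs: r0:Add1,r1:8,r2:9,r3:3
  c2: issue ADD r3<-Add2  regs: r0:Add1,r1:8,r2:9,r3:Add2
  c3: stall  regs: r0:Add1,r1:8,r2:9,r3:Add2
  c4: CDB Add1=4; issue SUB r1<-Add1  regs: r0:4,r1:Add1,r2:9,r3:Add2
  c5: CDB Add2=17; issue ADD r2<-Add2  regs: r0:4,r1:Add1,r2:Add2,r3:17
  c6: stall  regs: r0:4,r1:Add1,r2:Add2,r3:17
  c7: stall  regs: r0:4,r1:Add1,r2:Add2,r3:17
  c8: CDB Add1=13; issue SUB r0<-Add1  regs: r0:Add1,r1:13,r2:Add2,r3:17
  c9: stall  regs: r0:Add1,r1:13,r2:Add2,r3:17
  c10: stall  regs: r0:Add1,r1:13,r2:Add2,r3:17
  c11: CDB Add2=22; issue ADD r3<-Add2  regs: r0:Add1,r1:13,r2:22,r3:Add2
  c12: issue MUL r2<-Mul1  regs: r0:Add1,r1:13,r2:Mul1,r3:Add2
  c13: issue MUL r2<-Mul2  regs: r0:Add1,r1:13,r2:Mul2,r3:Add2
  c14: CDB Add1=5; stall  regs: r0:5,r1:13,r2:Mul2,r3:Add2
  c15: stall  regs: r0:5,r1:13,r2:Mul2,r3:Add2
  c16: stall  regs: r0:5,r1:13,r2:Mul2,r3:Add2
  c17: CDB Add2=18; stall  regs: r0:5,r1:13,r2:Mul2,r3:18
  c18: stall  regs: r0:5,r1:13,r2:Mul2,r3:18
  c19: CDB Mul1=110; issue MUL r2<-Mul1  regs: r0:5,r1:13,r2:Mul1,r3:18
  c20: -  regs: r0:5,r1:13,r2:Mul1,r3:18
  c21: -  regs: r0:5,r1:13,r2:Mul1,r3:18
  c22: CDB Mul2=324  regs: r0:5,r1:13,r2:Mul1,r3:18
  c23: -  regs: r0:5,r1:13,r2:Mul1,r3:18
  c24: -  regs: r0:5,r1:13,r2:Mul1,r3:18
  c25: -  regs: r0:5,r1:13,r2:Mul1,r3:18
  c26: -  regs: r0:5,r1:13,r2:Mul1,r3:18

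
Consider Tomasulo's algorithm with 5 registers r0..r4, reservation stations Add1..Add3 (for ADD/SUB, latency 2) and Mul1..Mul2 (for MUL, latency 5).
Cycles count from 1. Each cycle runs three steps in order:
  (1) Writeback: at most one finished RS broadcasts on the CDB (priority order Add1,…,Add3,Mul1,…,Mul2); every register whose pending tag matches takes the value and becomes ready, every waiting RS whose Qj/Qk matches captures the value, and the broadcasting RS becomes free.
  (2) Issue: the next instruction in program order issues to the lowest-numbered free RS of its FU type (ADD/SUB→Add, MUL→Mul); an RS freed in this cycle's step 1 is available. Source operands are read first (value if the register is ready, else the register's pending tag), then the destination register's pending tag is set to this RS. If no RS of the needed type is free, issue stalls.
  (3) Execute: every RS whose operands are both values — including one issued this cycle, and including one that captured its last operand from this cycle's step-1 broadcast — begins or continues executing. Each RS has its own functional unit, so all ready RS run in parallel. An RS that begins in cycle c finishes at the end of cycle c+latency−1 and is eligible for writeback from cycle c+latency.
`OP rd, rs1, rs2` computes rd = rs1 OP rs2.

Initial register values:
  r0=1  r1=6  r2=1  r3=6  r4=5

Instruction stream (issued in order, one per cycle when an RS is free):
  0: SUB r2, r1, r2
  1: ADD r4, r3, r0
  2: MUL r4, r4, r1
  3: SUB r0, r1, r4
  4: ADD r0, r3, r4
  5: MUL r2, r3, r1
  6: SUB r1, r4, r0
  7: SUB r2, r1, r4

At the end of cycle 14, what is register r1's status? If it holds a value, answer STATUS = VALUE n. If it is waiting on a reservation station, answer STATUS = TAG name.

  c1: issue SUB r2<-Add1  regs: r0:1,r1:6,r2:Add1,r3:6,r4:5
  c2: issue ADD r4<-Add2  regs: r0:1,r1:6,r2:Add1,r3:6,r4:Add2
  c3: CDB Add1=5; issue MUL r4<-Mul1  regs: r0:1,r1:6,r2:5,r3:6,r4:Mul1
  c4: CDB Add2=7; issue SUB r0<-Add1  regs: r0:Add1,r1:6,r2:5,r3:6,r4:Mul1
  c5: issue ADD r0<-Add2  regs: r0:Add2,r1:6,r2:5,r3:6,r4:Mul1
  c6: issue MUL r2<-Mul2  regs: r0:Add2,r1:6,r2:Mul2,r3:6,r4:Mul1
  c7: issue SUB r1<-Add3  regs: r0:Add2,r1:Add3,r2:Mul2,r3:6,r4:Mul1
  c8: stall  regs: r0:Add2,r1:Add3,r2:Mul2,r3:6,r4:Mul1
  c9: CDB Mul1=42; stall  regs: r0:Add2,r1:Add3,r2:Mul2,r3:6,r4:42
  c10: stall  regs: r0:Add2,r1:Add3,r2:Mul2,r3:6,r4:42
  c11: CDB Add1=-36; issue SUB r2<-Add1  regs: r0:Add2,r1:Add3,r2:Add1,r3:6,r4:42
  c12: CDB Add2=48  regs: r0:48,r1:Add3,r2:Add1,r3:6,r4:42
  c13: CDB Mul2=36  regs: r0:48,r1:Add3,r2:Add1,r3:6,r4:42
  c14: CDB Add3=-6  regs: r0:48,r1:-6,r2:Add1,r3:6,r4:42

STATUS = VALUE -6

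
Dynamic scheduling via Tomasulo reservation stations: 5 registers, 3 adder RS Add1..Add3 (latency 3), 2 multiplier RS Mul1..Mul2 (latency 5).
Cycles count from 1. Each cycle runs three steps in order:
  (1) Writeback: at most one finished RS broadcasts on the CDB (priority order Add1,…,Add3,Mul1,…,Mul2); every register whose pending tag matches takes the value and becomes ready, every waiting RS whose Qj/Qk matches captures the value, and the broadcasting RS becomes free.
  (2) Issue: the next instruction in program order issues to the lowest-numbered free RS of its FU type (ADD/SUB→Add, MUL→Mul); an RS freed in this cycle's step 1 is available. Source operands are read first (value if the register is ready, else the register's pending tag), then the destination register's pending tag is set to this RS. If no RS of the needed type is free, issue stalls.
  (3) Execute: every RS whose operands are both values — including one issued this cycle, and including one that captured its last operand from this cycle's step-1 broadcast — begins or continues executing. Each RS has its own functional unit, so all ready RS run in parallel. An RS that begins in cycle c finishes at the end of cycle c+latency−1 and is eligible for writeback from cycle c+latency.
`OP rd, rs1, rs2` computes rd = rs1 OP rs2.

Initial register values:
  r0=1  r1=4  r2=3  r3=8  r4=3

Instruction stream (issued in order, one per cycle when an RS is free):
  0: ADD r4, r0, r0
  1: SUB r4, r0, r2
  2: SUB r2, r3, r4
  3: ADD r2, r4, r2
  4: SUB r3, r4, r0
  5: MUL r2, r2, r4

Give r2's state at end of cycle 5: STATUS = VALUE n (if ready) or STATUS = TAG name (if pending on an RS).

STATUS = TAG Add1

cycle 1: issue ADD r4<-Add1 // r0:1,r1:4,r2:3,r3:8,r4:Add1
cycle 2: issue SUB r4<-Add2 // r0:1,r1:4,r2:3,r3:8,r4:Add2
cycle 3: issue SUB r2<-Add3 // r0:1,r1:4,r2:Add3,r3:8,r4:Add2
cycle 4: CDB Add1=2; issue ADD r2<-Add1 // r0:1,r1:4,r2:Add1,r3:8,r4:Add2
cycle 5: CDB Add2=-2; issue SUB r3<-Add2 // r0:1,r1:4,r2:Add1,r3:Add2,r4:-2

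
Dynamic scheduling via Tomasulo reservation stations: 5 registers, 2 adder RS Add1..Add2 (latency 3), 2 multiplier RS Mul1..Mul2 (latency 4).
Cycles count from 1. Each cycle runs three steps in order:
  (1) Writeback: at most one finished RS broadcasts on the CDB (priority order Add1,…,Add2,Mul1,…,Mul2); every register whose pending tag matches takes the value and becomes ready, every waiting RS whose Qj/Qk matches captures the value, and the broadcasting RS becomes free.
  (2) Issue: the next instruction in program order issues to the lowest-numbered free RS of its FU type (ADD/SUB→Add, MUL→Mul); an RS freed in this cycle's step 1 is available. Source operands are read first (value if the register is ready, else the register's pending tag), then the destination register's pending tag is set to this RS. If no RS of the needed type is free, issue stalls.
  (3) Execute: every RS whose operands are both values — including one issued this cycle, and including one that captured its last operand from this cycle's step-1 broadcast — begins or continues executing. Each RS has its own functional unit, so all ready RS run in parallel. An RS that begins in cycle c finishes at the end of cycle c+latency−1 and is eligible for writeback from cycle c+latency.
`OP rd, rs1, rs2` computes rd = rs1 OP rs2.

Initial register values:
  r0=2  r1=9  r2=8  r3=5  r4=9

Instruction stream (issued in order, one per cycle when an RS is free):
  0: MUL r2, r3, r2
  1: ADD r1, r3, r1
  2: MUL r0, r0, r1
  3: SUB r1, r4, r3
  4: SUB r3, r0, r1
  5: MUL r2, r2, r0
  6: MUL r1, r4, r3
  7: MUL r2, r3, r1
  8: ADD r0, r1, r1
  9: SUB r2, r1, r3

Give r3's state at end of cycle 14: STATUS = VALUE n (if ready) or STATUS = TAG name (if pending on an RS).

  c1: issue MUL r2<-Mul1  regs: r0:2,r1:9,r2:Mul1,r3:5,r4:9
  c2: issue ADD r1<-Add1  regs: r0:2,r1:Add1,r2:Mul1,r3:5,r4:9
  c3: issue MUL r0<-Mul2  regs: r0:Mul2,r1:Add1,r2:Mul1,r3:5,r4:9
  c4: issue SUB r1<-Add2  regs: r0:Mul2,r1:Add2,r2:Mul1,r3:5,r4:9
  c5: CDB Add1=14; issue SUB r3<-Add1  regs: r0:Mul2,r1:Add2,r2:Mul1,r3:Add1,r4:9
  c6: CDB Mul1=40; issue MUL r2<-Mul1  regs: r0:Mul2,r1:Add2,r2:Mul1,r3:Add1,r4:9
  c7: CDB Add2=4; stall  regs: r0:Mul2,r1:4,r2:Mul1,r3:Add1,r4:9
  c8: stall  regs: r0:Mul2,r1:4,r2:Mul1,r3:Add1,r4:9
  c9: CDB Mul2=28; issue MUL r1<-Mul2  regs: r0:28,r1:Mul2,r2:Mul1,r3:Add1,r4:9
  c10: stall  regs: r0:28,r1:Mul2,r2:Mul1,r3:Add1,r4:9
  c11: stall  regs: r0:28,r1:Mul2,r2:Mul1,r3:Add1,r4:9
  c12: CDB Add1=24; stall  regs: r0:28,r1:Mul2,r2:Mul1,r3:24,r4:9
  c13: CDB Mul1=1120; issue MUL r2<-Mul1  regs: r0:28,r1:Mul2,r2:Mul1,r3:24,r4:9
  c14: issue ADD r0<-Add1  regs: r0:Add1,r1:Mul2,r2:Mul1,r3:24,r4:9

STATUS = VALUE 24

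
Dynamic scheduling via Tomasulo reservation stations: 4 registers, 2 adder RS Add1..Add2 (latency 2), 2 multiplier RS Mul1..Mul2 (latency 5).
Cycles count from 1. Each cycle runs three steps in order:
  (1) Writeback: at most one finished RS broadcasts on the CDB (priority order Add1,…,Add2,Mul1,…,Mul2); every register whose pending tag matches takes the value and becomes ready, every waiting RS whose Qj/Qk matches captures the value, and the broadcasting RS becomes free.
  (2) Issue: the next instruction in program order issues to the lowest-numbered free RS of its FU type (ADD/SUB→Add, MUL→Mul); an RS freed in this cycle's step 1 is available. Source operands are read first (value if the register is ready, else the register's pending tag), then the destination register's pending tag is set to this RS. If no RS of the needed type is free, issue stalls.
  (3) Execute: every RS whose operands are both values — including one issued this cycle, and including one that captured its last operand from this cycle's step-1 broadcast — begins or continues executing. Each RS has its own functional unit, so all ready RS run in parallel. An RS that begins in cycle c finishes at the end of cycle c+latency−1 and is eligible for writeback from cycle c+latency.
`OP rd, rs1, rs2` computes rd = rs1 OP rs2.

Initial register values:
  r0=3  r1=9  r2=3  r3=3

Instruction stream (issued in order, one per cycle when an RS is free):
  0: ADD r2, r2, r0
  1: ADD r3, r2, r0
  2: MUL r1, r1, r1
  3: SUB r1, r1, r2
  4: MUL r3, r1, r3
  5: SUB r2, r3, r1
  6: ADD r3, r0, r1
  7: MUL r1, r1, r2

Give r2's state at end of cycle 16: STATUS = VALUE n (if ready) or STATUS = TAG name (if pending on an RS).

STATUS = TAG Add2

  c1: issue ADD r2<-Add1  regs: r0:3,r1:9,r2:Add1,r3:3
  c2: issue ADD r3<-Add2  regs: r0:3,r1:9,r2:Add1,r3:Add2
  c3: CDB Add1=6; issue MUL r1<-Mul1  regs: r0:3,r1:Mul1,r2:6,r3:Add2
  c4: issue SUB r1<-Add1  regs: r0:3,r1:Add1,r2:6,r3:Add2
  c5: CDB Add2=9; issue MUL r3<-Mul2  regs: r0:3,r1:Add1,r2:6,r3:Mul2
  c6: issue SUB r2<-Add2  regs: r0:3,r1:Add1,r2:Add2,r3:Mul2
  c7: stall  regs: r0:3,r1:Add1,r2:Add2,r3:Mul2
  c8: CDB Mul1=81; stall  regs: r0:3,r1:Add1,r2:Add2,r3:Mul2
  c9: stall  regs: r0:3,r1:Add1,r2:Add2,r3:Mul2
  c10: CDB Add1=75; issue ADD r3<-Add1  regs: r0:3,r1:75,r2:Add2,r3:Add1
  c11: issue MUL r1<-Mul1  regs: r0:3,r1:Mul1,r2:Add2,r3:Add1
  c12: CDB Add1=78  regs: r0:3,r1:Mul1,r2:Add2,r3:78
  c13: -  regs: r0:3,r1:Mul1,r2:Add2,r3:78
  c14: -  regs: r0:3,r1:Mul1,r2:Add2,r3:78
  c15: CDB Mul2=675  regs: r0:3,r1:Mul1,r2:Add2,r3:78
  c16: -  regs: r0:3,r1:Mul1,r2:Add2,r3:78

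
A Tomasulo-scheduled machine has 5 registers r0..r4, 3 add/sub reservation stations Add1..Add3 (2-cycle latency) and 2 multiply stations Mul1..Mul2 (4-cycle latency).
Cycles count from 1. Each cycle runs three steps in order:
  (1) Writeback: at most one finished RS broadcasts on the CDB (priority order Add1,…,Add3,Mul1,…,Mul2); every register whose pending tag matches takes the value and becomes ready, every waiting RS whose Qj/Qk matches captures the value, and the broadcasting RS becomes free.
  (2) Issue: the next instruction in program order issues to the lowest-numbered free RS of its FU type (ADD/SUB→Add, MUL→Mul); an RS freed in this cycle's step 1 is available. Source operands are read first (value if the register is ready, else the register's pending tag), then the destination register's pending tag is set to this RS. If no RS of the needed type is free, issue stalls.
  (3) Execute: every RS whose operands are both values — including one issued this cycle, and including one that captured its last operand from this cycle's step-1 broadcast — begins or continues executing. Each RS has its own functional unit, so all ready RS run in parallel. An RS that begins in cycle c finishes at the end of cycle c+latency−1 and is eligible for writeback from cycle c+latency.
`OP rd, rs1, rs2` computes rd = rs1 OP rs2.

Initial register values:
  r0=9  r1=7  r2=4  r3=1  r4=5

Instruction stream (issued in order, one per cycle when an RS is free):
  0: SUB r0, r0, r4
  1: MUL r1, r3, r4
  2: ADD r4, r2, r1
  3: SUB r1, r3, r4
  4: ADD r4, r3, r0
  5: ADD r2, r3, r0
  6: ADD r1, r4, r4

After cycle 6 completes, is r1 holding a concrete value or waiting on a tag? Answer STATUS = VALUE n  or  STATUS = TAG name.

c1: issue SUB r0<-Add1 | r0:Add1,r1:7,r2:4,r3:1,r4:5
c2: issue MUL r1<-Mul1 | r0:Add1,r1:Mul1,r2:4,r3:1,r4:5
c3: CDB Add1=4; issue ADD r4<-Add1 | r0:4,r1:Mul1,r2:4,r3:1,r4:Add1
c4: issue SUB r1<-Add2 | r0:4,r1:Add2,r2:4,r3:1,r4:Add1
c5: issue ADD r4<-Add3 | r0:4,r1:Add2,r2:4,r3:1,r4:Add3
c6: CDB Mul1=5; stall | r0:4,r1:Add2,r2:4,r3:1,r4:Add3

STATUS = TAG Add2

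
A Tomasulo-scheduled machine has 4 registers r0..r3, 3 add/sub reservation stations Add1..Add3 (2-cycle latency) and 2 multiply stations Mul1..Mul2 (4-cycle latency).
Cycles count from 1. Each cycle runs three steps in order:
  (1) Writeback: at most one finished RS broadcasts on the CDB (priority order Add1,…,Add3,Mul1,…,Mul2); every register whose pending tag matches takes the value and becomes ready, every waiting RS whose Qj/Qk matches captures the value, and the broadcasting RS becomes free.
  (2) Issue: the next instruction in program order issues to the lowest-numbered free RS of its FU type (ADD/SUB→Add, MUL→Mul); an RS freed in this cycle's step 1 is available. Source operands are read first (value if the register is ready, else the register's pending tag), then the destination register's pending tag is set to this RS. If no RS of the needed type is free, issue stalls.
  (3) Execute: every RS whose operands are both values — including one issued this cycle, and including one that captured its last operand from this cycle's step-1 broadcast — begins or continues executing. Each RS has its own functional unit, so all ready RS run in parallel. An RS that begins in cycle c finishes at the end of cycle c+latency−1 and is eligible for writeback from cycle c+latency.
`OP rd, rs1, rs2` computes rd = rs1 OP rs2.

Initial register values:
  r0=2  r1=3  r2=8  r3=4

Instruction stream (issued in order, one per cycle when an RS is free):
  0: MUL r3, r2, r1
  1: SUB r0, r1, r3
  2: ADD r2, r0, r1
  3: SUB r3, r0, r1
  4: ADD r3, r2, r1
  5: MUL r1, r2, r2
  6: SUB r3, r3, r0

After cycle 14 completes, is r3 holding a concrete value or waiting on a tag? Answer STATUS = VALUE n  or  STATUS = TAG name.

c1: issue MUL r3<-Mul1 | r0:2,r1:3,r2:8,r3:Mul1
c2: issue SUB r0<-Add1 | r0:Add1,r1:3,r2:8,r3:Mul1
c3: issue ADD r2<-Add2 | r0:Add1,r1:3,r2:Add2,r3:Mul1
c4: issue SUB r3<-Add3 | r0:Add1,r1:3,r2:Add2,r3:Add3
c5: CDB Mul1=24; stall | r0:Add1,r1:3,r2:Add2,r3:Add3
c6: stall | r0:Add1,r1:3,r2:Add2,r3:Add3
c7: CDB Add1=-21; issue ADD r3<-Add1 | r0:-21,r1:3,r2:Add2,r3:Add1
c8: issue MUL r1<-Mul1 | r0:-21,r1:Mul1,r2:Add2,r3:Add1
c9: CDB Add2=-18; issue SUB r3<-Add2 | r0:-21,r1:Mul1,r2:-18,r3:Add2
c10: CDB Add3=-24 | r0:-21,r1:Mul1,r2:-18,r3:Add2
c11: CDB Add1=-15 | r0:-21,r1:Mul1,r2:-18,r3:Add2
c12: - | r0:-21,r1:Mul1,r2:-18,r3:Add2
c13: CDB Add2=6 | r0:-21,r1:Mul1,r2:-18,r3:6
c14: CDB Mul1=324 | r0:-21,r1:324,r2:-18,r3:6

STATUS = VALUE 6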